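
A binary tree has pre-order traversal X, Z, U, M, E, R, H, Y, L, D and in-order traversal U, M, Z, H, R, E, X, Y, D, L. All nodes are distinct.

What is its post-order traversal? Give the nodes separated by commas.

M, U, H, R, E, Z, D, L, Y, X

The first element of pre-order is the root; it splits in-order into left and right subtrees.
Root X: left subtree has 6 nodes {U, M, Z, H, R, E}, right has 3 {Y, D, L}.
  Root Z: left subtree has 2 nodes {U, M}, right has 3 {H, R, E}.
    Root U: left subtree has 0 nodes { }, right has 1 {M}.
    Root E: left subtree has 2 nodes {H, R}, right has 0 { }.
      Root R: left subtree has 1 node {H}, right has 0 { }.
  Root Y: left subtree has 0 nodes { }, right has 2 {D, L}.
    Root L: left subtree has 1 node {D}, right has 0 { }.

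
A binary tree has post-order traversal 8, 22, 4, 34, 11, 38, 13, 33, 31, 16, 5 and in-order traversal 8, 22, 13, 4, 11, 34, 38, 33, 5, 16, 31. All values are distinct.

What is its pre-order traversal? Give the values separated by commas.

The last element of post-order is the root; it splits in-order into left and right subtrees.
Root 5: left subtree has 8 nodes {8, 22, 13, 4, 11, 34, 38, 33}, right has 2 {16, 31}.
  Root 33: left subtree has 7 nodes {8, 22, 13, 4, 11, 34, 38}, right has 0 { }.
    Root 13: left subtree has 2 nodes {8, 22}, right has 4 {4, 11, 34, 38}.
      Root 22: left subtree has 1 node {8}, right has 0 { }.
      Root 38: left subtree has 3 nodes {4, 11, 34}, right has 0 { }.
        Root 11: left subtree has 1 node {4}, right has 1 {34}.
  Root 16: left subtree has 0 nodes { }, right has 1 {31}.

5, 33, 13, 22, 8, 38, 11, 4, 34, 16, 31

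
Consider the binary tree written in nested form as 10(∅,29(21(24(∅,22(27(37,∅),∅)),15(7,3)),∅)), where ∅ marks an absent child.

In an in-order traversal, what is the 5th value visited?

22

In-order visits the left subtree, then the node, then the right subtree.
At 10: no left child.
Visit 10.
At 10: go right to 29.
  At 29: go left to 21.
    At 21: go left to 24.
      At 24: no left child.
      Visit 24.
      At 24: go right to 22.
        At 22: go left to 27.
          At 27: go left to 37.
            37 is a leaf — visit 37.
          Visit 27.
          At 27: no right child.
        Visit 22.
        At 22: no right child.
    Visit 21.
    At 21: go right to 15.
      At 15: go left to 7.
        7 is a leaf — visit 7.
      Visit 15.
      At 15: go right to 3.
        3 is a leaf — visit 3.
  Visit 29.
  At 29: no right child.
Full in-order sequence: 10, 24, 37, 27, 22, 21, 7, 15, 3, 29.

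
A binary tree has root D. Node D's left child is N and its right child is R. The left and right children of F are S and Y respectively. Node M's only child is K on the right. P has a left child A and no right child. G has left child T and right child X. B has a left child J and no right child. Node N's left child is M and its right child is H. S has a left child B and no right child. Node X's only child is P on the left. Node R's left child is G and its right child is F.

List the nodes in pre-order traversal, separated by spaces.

Pre-order visits the node, then its left subtree, then its right subtree.
Visit D.
At D: go left to N.
  Visit N.
  At N: go left to M.
    Visit M.
    At M: no left child.
    At M: go right to K.
      K is a leaf — visit K.
  At N: go right to H.
    H is a leaf — visit H.
At D: go right to R.
  Visit R.
  At R: go left to G.
    Visit G.
    At G: go left to T.
      T is a leaf — visit T.
    At G: go right to X.
      Visit X.
      At X: go left to P.
        Visit P.
        At P: go left to A.
          A is a leaf — visit A.
        At P: no right child.
      At X: no right child.
  At R: go right to F.
    Visit F.
    At F: go left to S.
      Visit S.
      At S: go left to B.
        Visit B.
        At B: go left to J.
          J is a leaf — visit J.
        At B: no right child.
      At S: no right child.
    At F: go right to Y.
      Y is a leaf — visit Y.

D N M K H R G T X P A F S B J Y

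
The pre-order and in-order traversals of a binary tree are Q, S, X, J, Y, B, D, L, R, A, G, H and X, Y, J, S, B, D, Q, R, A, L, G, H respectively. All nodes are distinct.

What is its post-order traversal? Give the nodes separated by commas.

Y, J, X, D, B, S, A, R, H, G, L, Q

The first element of pre-order is the root; it splits in-order into left and right subtrees.
Root Q: left subtree has 6 nodes {X, Y, J, S, B, D}, right has 5 {R, A, L, G, H}.
  Root S: left subtree has 3 nodes {X, Y, J}, right has 2 {B, D}.
    Root X: left subtree has 0 nodes { }, right has 2 {Y, J}.
      Root J: left subtree has 1 node {Y}, right has 0 { }.
    Root B: left subtree has 0 nodes { }, right has 1 {D}.
  Root L: left subtree has 2 nodes {R, A}, right has 2 {G, H}.
    Root R: left subtree has 0 nodes { }, right has 1 {A}.
    Root G: left subtree has 0 nodes { }, right has 1 {H}.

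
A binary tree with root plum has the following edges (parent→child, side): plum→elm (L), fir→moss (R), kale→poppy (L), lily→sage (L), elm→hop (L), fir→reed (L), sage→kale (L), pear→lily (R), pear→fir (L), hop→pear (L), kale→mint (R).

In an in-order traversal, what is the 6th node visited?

In-order visits the left subtree, then the node, then the right subtree.
At plum: go left to elm.
  At elm: go left to hop.
    At hop: go left to pear.
      At pear: go left to fir.
        At fir: go left to reed.
          reed is a leaf — visit reed.
        Visit fir.
        At fir: go right to moss.
          moss is a leaf — visit moss.
      Visit pear.
      At pear: go right to lily.
        At lily: go left to sage.
          At sage: go left to kale.
            At kale: go left to poppy.
              poppy is a leaf — visit poppy.
            Visit kale.
            At kale: go right to mint.
              mint is a leaf — visit mint.
          Visit sage.
          At sage: no right child.
        Visit lily.
        At lily: no right child.
    Visit hop.
    At hop: no right child.
  Visit elm.
  At elm: no right child.
Visit plum.
At plum: no right child.
Full in-order sequence: reed, fir, moss, pear, poppy, kale, mint, sage, lily, hop, elm, plum.

kale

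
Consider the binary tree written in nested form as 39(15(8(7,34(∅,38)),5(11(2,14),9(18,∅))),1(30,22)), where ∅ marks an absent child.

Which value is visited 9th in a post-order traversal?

9

Post-order visits the left subtree, then the right subtree, then the node.
At 39: go left to 15.
  At 15: go left to 8.
    At 8: go left to 7.
      7 is a leaf — visit 7.
    At 8: go right to 34.
      At 34: no left child.
      At 34: go right to 38.
        38 is a leaf — visit 38.
      Visit 34.
    Visit 8.
  At 15: go right to 5.
    At 5: go left to 11.
      At 11: go left to 2.
        2 is a leaf — visit 2.
      At 11: go right to 14.
        14 is a leaf — visit 14.
      Visit 11.
    At 5: go right to 9.
      At 9: go left to 18.
        18 is a leaf — visit 18.
      At 9: no right child.
      Visit 9.
    Visit 5.
  Visit 15.
At 39: go right to 1.
  At 1: go left to 30.
    30 is a leaf — visit 30.
  At 1: go right to 22.
    22 is a leaf — visit 22.
  Visit 1.
Visit 39.
Full post-order sequence: 7, 38, 34, 8, 2, 14, 11, 18, 9, 5, 15, 30, 22, 1, 39.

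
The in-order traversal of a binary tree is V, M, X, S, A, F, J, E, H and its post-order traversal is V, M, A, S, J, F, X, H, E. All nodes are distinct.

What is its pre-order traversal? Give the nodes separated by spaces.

The last element of post-order is the root; it splits in-order into left and right subtrees.
Root E: left subtree has 7 nodes {V, M, X, S, A, F, J}, right has 1 {H}.
  Root X: left subtree has 2 nodes {V, M}, right has 4 {S, A, F, J}.
    Root M: left subtree has 1 node {V}, right has 0 { }.
    Root F: left subtree has 2 nodes {S, A}, right has 1 {J}.
      Root S: left subtree has 0 nodes { }, right has 1 {A}.

E X M V F S A J H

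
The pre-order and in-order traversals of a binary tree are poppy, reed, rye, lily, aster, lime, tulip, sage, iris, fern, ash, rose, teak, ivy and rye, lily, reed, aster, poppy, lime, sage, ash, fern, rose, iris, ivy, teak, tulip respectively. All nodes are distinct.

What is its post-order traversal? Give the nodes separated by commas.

lily, rye, aster, reed, ash, rose, fern, ivy, teak, iris, sage, tulip, lime, poppy

The first element of pre-order is the root; it splits in-order into left and right subtrees.
Root poppy: left subtree has 4 nodes {rye, lily, reed, aster}, right has 9 {lime, sage, ash, fern, rose, iris, ivy, teak, tulip}.
  Root reed: left subtree has 2 nodes {rye, lily}, right has 1 {aster}.
    Root rye: left subtree has 0 nodes { }, right has 1 {lily}.
  Root lime: left subtree has 0 nodes { }, right has 8 {sage, ash, fern, rose, iris, ivy, teak, tulip}.
    Root tulip: left subtree has 7 nodes {sage, ash, fern, rose, iris, ivy, teak}, right has 0 { }.
      Root sage: left subtree has 0 nodes { }, right has 6 {ash, fern, rose, iris, ivy, teak}.
        Root iris: left subtree has 3 nodes {ash, fern, rose}, right has 2 {ivy, teak}.
          Root fern: left subtree has 1 node {ash}, right has 1 {rose}.
          Root teak: left subtree has 1 node {ivy}, right has 0 { }.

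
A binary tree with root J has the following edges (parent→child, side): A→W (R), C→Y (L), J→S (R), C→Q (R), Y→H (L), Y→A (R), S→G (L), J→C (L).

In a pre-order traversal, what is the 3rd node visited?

Y

Pre-order visits the node, then its left subtree, then its right subtree.
Visit J.
At J: go left to C.
  Visit C.
  At C: go left to Y.
    Visit Y.
    At Y: go left to H.
      H is a leaf — visit H.
    At Y: go right to A.
      Visit A.
      At A: no left child.
      At A: go right to W.
        W is a leaf — visit W.
  At C: go right to Q.
    Q is a leaf — visit Q.
At J: go right to S.
  Visit S.
  At S: go left to G.
    G is a leaf — visit G.
  At S: no right child.
Full pre-order sequence: J, C, Y, H, A, W, Q, S, G.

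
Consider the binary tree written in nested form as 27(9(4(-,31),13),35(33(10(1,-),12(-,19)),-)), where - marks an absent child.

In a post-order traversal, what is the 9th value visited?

Post-order visits the left subtree, then the right subtree, then the node.
At 27: go left to 9.
  At 9: go left to 4.
    At 4: no left child.
    At 4: go right to 31.
      31 is a leaf — visit 31.
    Visit 4.
  At 9: go right to 13.
    13 is a leaf — visit 13.
  Visit 9.
At 27: go right to 35.
  At 35: go left to 33.
    At 33: go left to 10.
      At 10: go left to 1.
        1 is a leaf — visit 1.
      At 10: no right child.
      Visit 10.
    At 33: go right to 12.
      At 12: no left child.
      At 12: go right to 19.
        19 is a leaf — visit 19.
      Visit 12.
    Visit 33.
  At 35: no right child.
  Visit 35.
Visit 27.
Full post-order sequence: 31, 4, 13, 9, 1, 10, 19, 12, 33, 35, 27.

33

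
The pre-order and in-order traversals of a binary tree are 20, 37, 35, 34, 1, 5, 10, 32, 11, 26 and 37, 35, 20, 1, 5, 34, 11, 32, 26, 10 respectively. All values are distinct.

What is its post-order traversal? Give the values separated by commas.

35, 37, 5, 1, 11, 26, 32, 10, 34, 20

The first element of pre-order is the root; it splits in-order into left and right subtrees.
Root 20: left subtree has 2 nodes {37, 35}, right has 7 {1, 5, 34, 11, 32, 26, 10}.
  Root 37: left subtree has 0 nodes { }, right has 1 {35}.
  Root 34: left subtree has 2 nodes {1, 5}, right has 4 {11, 32, 26, 10}.
    Root 1: left subtree has 0 nodes { }, right has 1 {5}.
    Root 10: left subtree has 3 nodes {11, 32, 26}, right has 0 { }.
      Root 32: left subtree has 1 node {11}, right has 1 {26}.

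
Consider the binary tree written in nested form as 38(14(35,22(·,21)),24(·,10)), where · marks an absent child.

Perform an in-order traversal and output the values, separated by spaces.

In-order visits the left subtree, then the node, then the right subtree.
At 38: go left to 14.
  At 14: go left to 35.
    35 is a leaf — visit 35.
  Visit 14.
  At 14: go right to 22.
    At 22: no left child.
    Visit 22.
    At 22: go right to 21.
      21 is a leaf — visit 21.
Visit 38.
At 38: go right to 24.
  At 24: no left child.
  Visit 24.
  At 24: go right to 10.
    10 is a leaf — visit 10.

35 14 22 21 38 24 10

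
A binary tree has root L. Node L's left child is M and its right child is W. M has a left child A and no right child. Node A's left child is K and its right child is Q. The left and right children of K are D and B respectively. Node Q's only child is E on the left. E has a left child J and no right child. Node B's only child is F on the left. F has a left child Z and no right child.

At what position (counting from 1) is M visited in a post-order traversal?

10

Post-order visits the left subtree, then the right subtree, then the node.
At L: go left to M.
  At M: go left to A.
    At A: go left to K.
      At K: go left to D.
        D is a leaf — visit D.
      At K: go right to B.
        At B: go left to F.
          At F: go left to Z.
            Z is a leaf — visit Z.
          At F: no right child.
          Visit F.
        At B: no right child.
        Visit B.
      Visit K.
    At A: go right to Q.
      At Q: go left to E.
        At E: go left to J.
          J is a leaf — visit J.
        At E: no right child.
        Visit E.
      At Q: no right child.
      Visit Q.
    Visit A.
  At M: no right child.
  Visit M.
At L: go right to W.
  W is a leaf — visit W.
Visit L.
Full post-order sequence: D, Z, F, B, K, J, E, Q, A, M, W, L.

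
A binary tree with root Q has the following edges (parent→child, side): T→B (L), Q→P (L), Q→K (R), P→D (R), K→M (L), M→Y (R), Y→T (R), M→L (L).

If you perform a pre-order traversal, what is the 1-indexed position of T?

Pre-order visits the node, then its left subtree, then its right subtree.
Visit Q.
At Q: go left to P.
  Visit P.
  At P: no left child.
  At P: go right to D.
    D is a leaf — visit D.
At Q: go right to K.
  Visit K.
  At K: go left to M.
    Visit M.
    At M: go left to L.
      L is a leaf — visit L.
    At M: go right to Y.
      Visit Y.
      At Y: no left child.
      At Y: go right to T.
        Visit T.
        At T: go left to B.
          B is a leaf — visit B.
        At T: no right child.
  At K: no right child.
Full pre-order sequence: Q, P, D, K, M, L, Y, T, B.

8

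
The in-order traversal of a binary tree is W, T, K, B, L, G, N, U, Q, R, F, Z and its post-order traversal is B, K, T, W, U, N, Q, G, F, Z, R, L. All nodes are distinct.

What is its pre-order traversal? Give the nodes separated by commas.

The last element of post-order is the root; it splits in-order into left and right subtrees.
Root L: left subtree has 4 nodes {W, T, K, B}, right has 7 {G, N, U, Q, R, F, Z}.
  Root W: left subtree has 0 nodes { }, right has 3 {T, K, B}.
    Root T: left subtree has 0 nodes { }, right has 2 {K, B}.
      Root K: left subtree has 0 nodes { }, right has 1 {B}.
  Root R: left subtree has 4 nodes {G, N, U, Q}, right has 2 {F, Z}.
    Root G: left subtree has 0 nodes { }, right has 3 {N, U, Q}.
      Root Q: left subtree has 2 nodes {N, U}, right has 0 { }.
        Root N: left subtree has 0 nodes { }, right has 1 {U}.
    Root Z: left subtree has 1 node {F}, right has 0 { }.

L, W, T, K, B, R, G, Q, N, U, Z, F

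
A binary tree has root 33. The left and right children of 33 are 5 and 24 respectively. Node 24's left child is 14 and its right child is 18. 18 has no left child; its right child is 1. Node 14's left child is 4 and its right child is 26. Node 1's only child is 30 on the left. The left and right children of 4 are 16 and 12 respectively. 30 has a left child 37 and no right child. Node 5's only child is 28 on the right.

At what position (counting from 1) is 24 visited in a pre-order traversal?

Pre-order visits the node, then its left subtree, then its right subtree.
Visit 33.
At 33: go left to 5.
  Visit 5.
  At 5: no left child.
  At 5: go right to 28.
    28 is a leaf — visit 28.
At 33: go right to 24.
  Visit 24.
  At 24: go left to 14.
    Visit 14.
    At 14: go left to 4.
      Visit 4.
      At 4: go left to 16.
        16 is a leaf — visit 16.
      At 4: go right to 12.
        12 is a leaf — visit 12.
    At 14: go right to 26.
      26 is a leaf — visit 26.
  At 24: go right to 18.
    Visit 18.
    At 18: no left child.
    At 18: go right to 1.
      Visit 1.
      At 1: go left to 30.
        Visit 30.
        At 30: go left to 37.
          37 is a leaf — visit 37.
        At 30: no right child.
      At 1: no right child.
Full pre-order sequence: 33, 5, 28, 24, 14, 4, 16, 12, 26, 18, 1, 30, 37.

4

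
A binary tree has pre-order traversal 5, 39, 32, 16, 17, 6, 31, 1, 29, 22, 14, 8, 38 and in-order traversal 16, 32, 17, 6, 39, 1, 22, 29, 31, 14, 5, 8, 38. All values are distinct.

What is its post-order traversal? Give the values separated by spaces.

16 6 17 32 22 29 1 14 31 39 38 8 5

The first element of pre-order is the root; it splits in-order into left and right subtrees.
Root 5: left subtree has 10 nodes {16, 32, 17, 6, 39, 1, 22, 29, 31, 14}, right has 2 {8, 38}.
  Root 39: left subtree has 4 nodes {16, 32, 17, 6}, right has 5 {1, 22, 29, 31, 14}.
    Root 32: left subtree has 1 node {16}, right has 2 {17, 6}.
      Root 17: left subtree has 0 nodes { }, right has 1 {6}.
    Root 31: left subtree has 3 nodes {1, 22, 29}, right has 1 {14}.
      Root 1: left subtree has 0 nodes { }, right has 2 {22, 29}.
        Root 29: left subtree has 1 node {22}, right has 0 { }.
  Root 8: left subtree has 0 nodes { }, right has 1 {38}.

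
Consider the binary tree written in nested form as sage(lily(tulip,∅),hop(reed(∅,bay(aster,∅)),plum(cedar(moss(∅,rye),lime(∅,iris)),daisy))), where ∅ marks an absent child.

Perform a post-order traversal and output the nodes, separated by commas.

tulip, lily, aster, bay, reed, rye, moss, iris, lime, cedar, daisy, plum, hop, sage

Post-order visits the left subtree, then the right subtree, then the node.
At sage: go left to lily.
  At lily: go left to tulip.
    tulip is a leaf — visit tulip.
  At lily: no right child.
  Visit lily.
At sage: go right to hop.
  At hop: go left to reed.
    At reed: no left child.
    At reed: go right to bay.
      At bay: go left to aster.
        aster is a leaf — visit aster.
      At bay: no right child.
      Visit bay.
    Visit reed.
  At hop: go right to plum.
    At plum: go left to cedar.
      At cedar: go left to moss.
        At moss: no left child.
        At moss: go right to rye.
          rye is a leaf — visit rye.
        Visit moss.
      At cedar: go right to lime.
        At lime: no left child.
        At lime: go right to iris.
          iris is a leaf — visit iris.
        Visit lime.
      Visit cedar.
    At plum: go right to daisy.
      daisy is a leaf — visit daisy.
    Visit plum.
  Visit hop.
Visit sage.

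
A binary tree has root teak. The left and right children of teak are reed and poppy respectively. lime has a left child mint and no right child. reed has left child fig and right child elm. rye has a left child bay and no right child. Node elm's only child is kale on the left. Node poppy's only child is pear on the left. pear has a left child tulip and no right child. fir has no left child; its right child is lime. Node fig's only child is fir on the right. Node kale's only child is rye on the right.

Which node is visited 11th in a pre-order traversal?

Pre-order visits the node, then its left subtree, then its right subtree.
Visit teak.
At teak: go left to reed.
  Visit reed.
  At reed: go left to fig.
    Visit fig.
    At fig: no left child.
    At fig: go right to fir.
      Visit fir.
      At fir: no left child.
      At fir: go right to lime.
        Visit lime.
        At lime: go left to mint.
          mint is a leaf — visit mint.
        At lime: no right child.
  At reed: go right to elm.
    Visit elm.
    At elm: go left to kale.
      Visit kale.
      At kale: no left child.
      At kale: go right to rye.
        Visit rye.
        At rye: go left to bay.
          bay is a leaf — visit bay.
        At rye: no right child.
    At elm: no right child.
At teak: go right to poppy.
  Visit poppy.
  At poppy: go left to pear.
    Visit pear.
    At pear: go left to tulip.
      tulip is a leaf — visit tulip.
    At pear: no right child.
  At poppy: no right child.
Full pre-order sequence: teak, reed, fig, fir, lime, mint, elm, kale, rye, bay, poppy, pear, tulip.

poppy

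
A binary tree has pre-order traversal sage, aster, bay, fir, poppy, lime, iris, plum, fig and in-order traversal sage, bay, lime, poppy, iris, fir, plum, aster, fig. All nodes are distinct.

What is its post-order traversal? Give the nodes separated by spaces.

The first element of pre-order is the root; it splits in-order into left and right subtrees.
Root sage: left subtree has 0 nodes { }, right has 8 {bay, lime, poppy, iris, fir, plum, aster, fig}.
  Root aster: left subtree has 6 nodes {bay, lime, poppy, iris, fir, plum}, right has 1 {fig}.
    Root bay: left subtree has 0 nodes { }, right has 5 {lime, poppy, iris, fir, plum}.
      Root fir: left subtree has 3 nodes {lime, poppy, iris}, right has 1 {plum}.
        Root poppy: left subtree has 1 node {lime}, right has 1 {iris}.

lime iris poppy plum fir bay fig aster sage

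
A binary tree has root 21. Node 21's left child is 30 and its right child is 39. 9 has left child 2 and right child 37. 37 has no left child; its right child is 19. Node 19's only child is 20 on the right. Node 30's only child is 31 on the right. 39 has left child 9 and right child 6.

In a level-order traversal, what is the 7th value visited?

Level-order visits nodes level by level from the root, left to right within each level.
Level 0: 21
Level 1: 30, 39
Level 2: 31, 9, 6
Level 3: 2, 37
Level 4: 19
Level 5: 20
Full level-order sequence: 21, 30, 39, 31, 9, 6, 2, 37, 19, 20.

2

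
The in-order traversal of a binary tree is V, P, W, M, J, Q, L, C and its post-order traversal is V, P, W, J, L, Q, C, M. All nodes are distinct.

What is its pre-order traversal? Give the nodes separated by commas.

The last element of post-order is the root; it splits in-order into left and right subtrees.
Root M: left subtree has 3 nodes {V, P, W}, right has 4 {J, Q, L, C}.
  Root W: left subtree has 2 nodes {V, P}, right has 0 { }.
    Root P: left subtree has 1 node {V}, right has 0 { }.
  Root C: left subtree has 3 nodes {J, Q, L}, right has 0 { }.
    Root Q: left subtree has 1 node {J}, right has 1 {L}.

M, W, P, V, C, Q, J, L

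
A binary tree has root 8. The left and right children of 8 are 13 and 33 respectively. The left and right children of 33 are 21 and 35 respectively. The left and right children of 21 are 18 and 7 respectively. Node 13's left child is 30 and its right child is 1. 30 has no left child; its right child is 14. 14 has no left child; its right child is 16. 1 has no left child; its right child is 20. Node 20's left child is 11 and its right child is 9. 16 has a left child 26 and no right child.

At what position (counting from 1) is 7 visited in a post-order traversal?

Post-order visits the left subtree, then the right subtree, then the node.
At 8: go left to 13.
  At 13: go left to 30.
    At 30: no left child.
    At 30: go right to 14.
      At 14: no left child.
      At 14: go right to 16.
        At 16: go left to 26.
          26 is a leaf — visit 26.
        At 16: no right child.
        Visit 16.
      Visit 14.
    Visit 30.
  At 13: go right to 1.
    At 1: no left child.
    At 1: go right to 20.
      At 20: go left to 11.
        11 is a leaf — visit 11.
      At 20: go right to 9.
        9 is a leaf — visit 9.
      Visit 20.
    Visit 1.
  Visit 13.
At 8: go right to 33.
  At 33: go left to 21.
    At 21: go left to 18.
      18 is a leaf — visit 18.
    At 21: go right to 7.
      7 is a leaf — visit 7.
    Visit 21.
  At 33: go right to 35.
    35 is a leaf — visit 35.
  Visit 33.
Visit 8.
Full post-order sequence: 26, 16, 14, 30, 11, 9, 20, 1, 13, 18, 7, 21, 35, 33, 8.

11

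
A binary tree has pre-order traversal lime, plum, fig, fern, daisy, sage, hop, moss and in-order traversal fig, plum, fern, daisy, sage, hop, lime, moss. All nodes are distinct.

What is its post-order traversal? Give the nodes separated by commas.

The first element of pre-order is the root; it splits in-order into left and right subtrees.
Root lime: left subtree has 6 nodes {fig, plum, fern, daisy, sage, hop}, right has 1 {moss}.
  Root plum: left subtree has 1 node {fig}, right has 4 {fern, daisy, sage, hop}.
    Root fern: left subtree has 0 nodes { }, right has 3 {daisy, sage, hop}.
      Root daisy: left subtree has 0 nodes { }, right has 2 {sage, hop}.
        Root sage: left subtree has 0 nodes { }, right has 1 {hop}.

fig, hop, sage, daisy, fern, plum, moss, lime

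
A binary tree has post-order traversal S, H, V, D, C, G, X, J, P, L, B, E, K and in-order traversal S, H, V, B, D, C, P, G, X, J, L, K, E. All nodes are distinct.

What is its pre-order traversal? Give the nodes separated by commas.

The last element of post-order is the root; it splits in-order into left and right subtrees.
Root K: left subtree has 11 nodes {S, H, V, B, D, C, P, G, X, J, L}, right has 1 {E}.
  Root B: left subtree has 3 nodes {S, H, V}, right has 7 {D, C, P, G, X, J, L}.
    Root V: left subtree has 2 nodes {S, H}, right has 0 { }.
      Root H: left subtree has 1 node {S}, right has 0 { }.
    Root L: left subtree has 6 nodes {D, C, P, G, X, J}, right has 0 { }.
      Root P: left subtree has 2 nodes {D, C}, right has 3 {G, X, J}.
        Root C: left subtree has 1 node {D}, right has 0 { }.
        Root J: left subtree has 2 nodes {G, X}, right has 0 { }.
          Root X: left subtree has 1 node {G}, right has 0 { }.

K, B, V, H, S, L, P, C, D, J, X, G, E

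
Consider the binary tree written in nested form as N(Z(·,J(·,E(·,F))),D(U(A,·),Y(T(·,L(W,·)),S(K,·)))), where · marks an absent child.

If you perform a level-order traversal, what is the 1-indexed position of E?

Level-order visits nodes level by level from the root, left to right within each level.
Level 0: N
Level 1: Z, D
Level 2: J, U, Y
Level 3: E, A, T, S
Level 4: F, L, K
Level 5: W
Full level-order sequence: N, Z, D, J, U, Y, E, A, T, S, F, L, K, W.

7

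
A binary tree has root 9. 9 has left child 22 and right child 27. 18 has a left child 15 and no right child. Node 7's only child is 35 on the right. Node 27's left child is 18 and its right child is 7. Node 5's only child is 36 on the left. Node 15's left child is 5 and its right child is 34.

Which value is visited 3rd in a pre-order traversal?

27

Pre-order visits the node, then its left subtree, then its right subtree.
Visit 9.
At 9: go left to 22.
  22 is a leaf — visit 22.
At 9: go right to 27.
  Visit 27.
  At 27: go left to 18.
    Visit 18.
    At 18: go left to 15.
      Visit 15.
      At 15: go left to 5.
        Visit 5.
        At 5: go left to 36.
          36 is a leaf — visit 36.
        At 5: no right child.
      At 15: go right to 34.
        34 is a leaf — visit 34.
    At 18: no right child.
  At 27: go right to 7.
    Visit 7.
    At 7: no left child.
    At 7: go right to 35.
      35 is a leaf — visit 35.
Full pre-order sequence: 9, 22, 27, 18, 15, 5, 36, 34, 7, 35.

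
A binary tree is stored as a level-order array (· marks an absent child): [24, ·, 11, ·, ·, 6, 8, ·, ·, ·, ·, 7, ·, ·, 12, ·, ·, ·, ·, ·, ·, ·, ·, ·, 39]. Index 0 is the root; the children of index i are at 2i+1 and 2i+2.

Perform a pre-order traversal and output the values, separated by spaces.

24 11 6 7 39 8 12

Pre-order visits the node, then its left subtree, then its right subtree.
Visit 24.
At 24: no left child.
At 24: go right to 11.
  Visit 11.
  At 11: go left to 6.
    Visit 6.
    At 6: go left to 7.
      Visit 7.
      At 7: no left child.
      At 7: go right to 39.
        39 is a leaf — visit 39.
    At 6: no right child.
  At 11: go right to 8.
    Visit 8.
    At 8: no left child.
    At 8: go right to 12.
      12 is a leaf — visit 12.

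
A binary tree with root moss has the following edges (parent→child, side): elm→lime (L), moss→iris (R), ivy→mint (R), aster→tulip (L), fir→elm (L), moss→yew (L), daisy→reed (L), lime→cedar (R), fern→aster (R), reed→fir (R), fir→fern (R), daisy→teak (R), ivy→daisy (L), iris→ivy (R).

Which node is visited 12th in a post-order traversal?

mint

Post-order visits the left subtree, then the right subtree, then the node.
At moss: go left to yew.
  yew is a leaf — visit yew.
At moss: go right to iris.
  At iris: no left child.
  At iris: go right to ivy.
    At ivy: go left to daisy.
      At daisy: go left to reed.
        At reed: no left child.
        At reed: go right to fir.
          At fir: go left to elm.
            At elm: go left to lime.
              At lime: no left child.
              At lime: go right to cedar.
                cedar is a leaf — visit cedar.
              Visit lime.
            At elm: no right child.
            Visit elm.
          At fir: go right to fern.
            At fern: no left child.
            At fern: go right to aster.
              At aster: go left to tulip.
                tulip is a leaf — visit tulip.
              At aster: no right child.
              Visit aster.
            Visit fern.
          Visit fir.
        Visit reed.
      At daisy: go right to teak.
        teak is a leaf — visit teak.
      Visit daisy.
    At ivy: go right to mint.
      mint is a leaf — visit mint.
    Visit ivy.
  Visit iris.
Visit moss.
Full post-order sequence: yew, cedar, lime, elm, tulip, aster, fern, fir, reed, teak, daisy, mint, ivy, iris, moss.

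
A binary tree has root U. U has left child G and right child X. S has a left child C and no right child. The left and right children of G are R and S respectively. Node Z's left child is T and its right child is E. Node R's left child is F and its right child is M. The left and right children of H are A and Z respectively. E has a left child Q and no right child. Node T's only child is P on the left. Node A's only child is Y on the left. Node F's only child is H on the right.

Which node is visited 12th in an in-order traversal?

G

In-order visits the left subtree, then the node, then the right subtree.
At U: go left to G.
  At G: go left to R.
    At R: go left to F.
      At F: no left child.
      Visit F.
      At F: go right to H.
        At H: go left to A.
          At A: go left to Y.
            Y is a leaf — visit Y.
          Visit A.
          At A: no right child.
        Visit H.
        At H: go right to Z.
          At Z: go left to T.
            At T: go left to P.
              P is a leaf — visit P.
            Visit T.
            At T: no right child.
          Visit Z.
          At Z: go right to E.
            At E: go left to Q.
              Q is a leaf — visit Q.
            Visit E.
            At E: no right child.
    Visit R.
    At R: go right to M.
      M is a leaf — visit M.
  Visit G.
  At G: go right to S.
    At S: go left to C.
      C is a leaf — visit C.
    Visit S.
    At S: no right child.
Visit U.
At U: go right to X.
  X is a leaf — visit X.
Full in-order sequence: F, Y, A, H, P, T, Z, Q, E, R, M, G, C, S, U, X.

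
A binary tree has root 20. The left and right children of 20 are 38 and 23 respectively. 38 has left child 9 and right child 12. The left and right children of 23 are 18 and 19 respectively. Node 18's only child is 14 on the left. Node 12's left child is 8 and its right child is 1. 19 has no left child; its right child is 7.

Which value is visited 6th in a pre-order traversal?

Pre-order visits the node, then its left subtree, then its right subtree.
Visit 20.
At 20: go left to 38.
  Visit 38.
  At 38: go left to 9.
    9 is a leaf — visit 9.
  At 38: go right to 12.
    Visit 12.
    At 12: go left to 8.
      8 is a leaf — visit 8.
    At 12: go right to 1.
      1 is a leaf — visit 1.
At 20: go right to 23.
  Visit 23.
  At 23: go left to 18.
    Visit 18.
    At 18: go left to 14.
      14 is a leaf — visit 14.
    At 18: no right child.
  At 23: go right to 19.
    Visit 19.
    At 19: no left child.
    At 19: go right to 7.
      7 is a leaf — visit 7.
Full pre-order sequence: 20, 38, 9, 12, 8, 1, 23, 18, 14, 19, 7.

1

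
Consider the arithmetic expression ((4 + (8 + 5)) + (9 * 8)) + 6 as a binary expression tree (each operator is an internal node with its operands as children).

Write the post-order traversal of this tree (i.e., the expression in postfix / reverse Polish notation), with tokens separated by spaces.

4 8 5 + + 9 8 * + 6 +

Post-order on an expression tree gives postfix notation: for each operator, emit left operand, right operand, then the operator.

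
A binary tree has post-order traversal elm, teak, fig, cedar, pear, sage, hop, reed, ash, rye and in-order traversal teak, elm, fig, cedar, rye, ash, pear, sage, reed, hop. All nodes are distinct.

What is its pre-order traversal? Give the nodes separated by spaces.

The last element of post-order is the root; it splits in-order into left and right subtrees.
Root rye: left subtree has 4 nodes {teak, elm, fig, cedar}, right has 5 {ash, pear, sage, reed, hop}.
  Root cedar: left subtree has 3 nodes {teak, elm, fig}, right has 0 { }.
    Root fig: left subtree has 2 nodes {teak, elm}, right has 0 { }.
      Root teak: left subtree has 0 nodes { }, right has 1 {elm}.
  Root ash: left subtree has 0 nodes { }, right has 4 {pear, sage, reed, hop}.
    Root reed: left subtree has 2 nodes {pear, sage}, right has 1 {hop}.
      Root sage: left subtree has 1 node {pear}, right has 0 { }.

rye cedar fig teak elm ash reed sage pear hop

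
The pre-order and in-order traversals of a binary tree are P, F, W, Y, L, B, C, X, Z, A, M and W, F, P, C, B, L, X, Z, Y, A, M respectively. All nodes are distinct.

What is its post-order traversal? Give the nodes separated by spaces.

W F C B Z X L M A Y P

The first element of pre-order is the root; it splits in-order into left and right subtrees.
Root P: left subtree has 2 nodes {W, F}, right has 8 {C, B, L, X, Z, Y, A, M}.
  Root F: left subtree has 1 node {W}, right has 0 { }.
  Root Y: left subtree has 5 nodes {C, B, L, X, Z}, right has 2 {A, M}.
    Root L: left subtree has 2 nodes {C, B}, right has 2 {X, Z}.
      Root B: left subtree has 1 node {C}, right has 0 { }.
      Root X: left subtree has 0 nodes { }, right has 1 {Z}.
    Root A: left subtree has 0 nodes { }, right has 1 {M}.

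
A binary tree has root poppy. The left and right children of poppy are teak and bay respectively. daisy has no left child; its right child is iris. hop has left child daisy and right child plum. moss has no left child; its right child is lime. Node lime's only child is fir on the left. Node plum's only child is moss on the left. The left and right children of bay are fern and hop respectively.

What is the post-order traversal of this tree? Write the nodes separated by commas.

teak, fern, iris, daisy, fir, lime, moss, plum, hop, bay, poppy

Post-order visits the left subtree, then the right subtree, then the node.
At poppy: go left to teak.
  teak is a leaf — visit teak.
At poppy: go right to bay.
  At bay: go left to fern.
    fern is a leaf — visit fern.
  At bay: go right to hop.
    At hop: go left to daisy.
      At daisy: no left child.
      At daisy: go right to iris.
        iris is a leaf — visit iris.
      Visit daisy.
    At hop: go right to plum.
      At plum: go left to moss.
        At moss: no left child.
        At moss: go right to lime.
          At lime: go left to fir.
            fir is a leaf — visit fir.
          At lime: no right child.
          Visit lime.
        Visit moss.
      At plum: no right child.
      Visit plum.
    Visit hop.
  Visit bay.
Visit poppy.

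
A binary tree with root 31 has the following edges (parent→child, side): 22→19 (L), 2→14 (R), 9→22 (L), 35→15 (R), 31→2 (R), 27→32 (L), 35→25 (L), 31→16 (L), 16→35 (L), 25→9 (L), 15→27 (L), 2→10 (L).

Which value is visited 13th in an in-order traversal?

14

In-order visits the left subtree, then the node, then the right subtree.
At 31: go left to 16.
  At 16: go left to 35.
    At 35: go left to 25.
      At 25: go left to 9.
        At 9: go left to 22.
          At 22: go left to 19.
            19 is a leaf — visit 19.
          Visit 22.
          At 22: no right child.
        Visit 9.
        At 9: no right child.
      Visit 25.
      At 25: no right child.
    Visit 35.
    At 35: go right to 15.
      At 15: go left to 27.
        At 27: go left to 32.
          32 is a leaf — visit 32.
        Visit 27.
        At 27: no right child.
      Visit 15.
      At 15: no right child.
  Visit 16.
  At 16: no right child.
Visit 31.
At 31: go right to 2.
  At 2: go left to 10.
    10 is a leaf — visit 10.
  Visit 2.
  At 2: go right to 14.
    14 is a leaf — visit 14.
Full in-order sequence: 19, 22, 9, 25, 35, 32, 27, 15, 16, 31, 10, 2, 14.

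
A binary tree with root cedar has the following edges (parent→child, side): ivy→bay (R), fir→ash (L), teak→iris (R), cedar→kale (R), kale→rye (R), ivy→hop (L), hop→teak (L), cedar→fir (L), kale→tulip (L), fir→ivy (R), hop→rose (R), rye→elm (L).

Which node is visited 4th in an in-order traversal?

In-order visits the left subtree, then the node, then the right subtree.
At cedar: go left to fir.
  At fir: go left to ash.
    ash is a leaf — visit ash.
  Visit fir.
  At fir: go right to ivy.
    At ivy: go left to hop.
      At hop: go left to teak.
        At teak: no left child.
        Visit teak.
        At teak: go right to iris.
          iris is a leaf — visit iris.
      Visit hop.
      At hop: go right to rose.
        rose is a leaf — visit rose.
    Visit ivy.
    At ivy: go right to bay.
      bay is a leaf — visit bay.
Visit cedar.
At cedar: go right to kale.
  At kale: go left to tulip.
    tulip is a leaf — visit tulip.
  Visit kale.
  At kale: go right to rye.
    At rye: go left to elm.
      elm is a leaf — visit elm.
    Visit rye.
    At rye: no right child.
Full in-order sequence: ash, fir, teak, iris, hop, rose, ivy, bay, cedar, tulip, kale, elm, rye.

iris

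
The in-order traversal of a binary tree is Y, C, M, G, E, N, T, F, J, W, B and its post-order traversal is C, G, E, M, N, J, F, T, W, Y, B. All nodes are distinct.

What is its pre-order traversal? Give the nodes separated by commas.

The last element of post-order is the root; it splits in-order into left and right subtrees.
Root B: left subtree has 10 nodes {Y, C, M, G, E, N, T, F, J, W}, right has 0 { }.
  Root Y: left subtree has 0 nodes { }, right has 9 {C, M, G, E, N, T, F, J, W}.
    Root W: left subtree has 8 nodes {C, M, G, E, N, T, F, J}, right has 0 { }.
      Root T: left subtree has 5 nodes {C, M, G, E, N}, right has 2 {F, J}.
        Root N: left subtree has 4 nodes {C, M, G, E}, right has 0 { }.
          Root M: left subtree has 1 node {C}, right has 2 {G, E}.
            Root E: left subtree has 1 node {G}, right has 0 { }.
        Root F: left subtree has 0 nodes { }, right has 1 {J}.

B, Y, W, T, N, M, C, E, G, F, J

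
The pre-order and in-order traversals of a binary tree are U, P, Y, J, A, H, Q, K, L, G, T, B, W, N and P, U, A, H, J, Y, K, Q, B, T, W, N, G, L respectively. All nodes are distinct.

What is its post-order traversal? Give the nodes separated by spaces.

P H A J K B N W T G L Q Y U

The first element of pre-order is the root; it splits in-order into left and right subtrees.
Root U: left subtree has 1 node {P}, right has 12 {A, H, J, Y, K, Q, B, T, W, N, G, L}.
  Root Y: left subtree has 3 nodes {A, H, J}, right has 8 {K, Q, B, T, W, N, G, L}.
    Root J: left subtree has 2 nodes {A, H}, right has 0 { }.
      Root A: left subtree has 0 nodes { }, right has 1 {H}.
    Root Q: left subtree has 1 node {K}, right has 6 {B, T, W, N, G, L}.
      Root L: left subtree has 5 nodes {B, T, W, N, G}, right has 0 { }.
        Root G: left subtree has 4 nodes {B, T, W, N}, right has 0 { }.
          Root T: left subtree has 1 node {B}, right has 2 {W, N}.
            Root W: left subtree has 0 nodes { }, right has 1 {N}.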